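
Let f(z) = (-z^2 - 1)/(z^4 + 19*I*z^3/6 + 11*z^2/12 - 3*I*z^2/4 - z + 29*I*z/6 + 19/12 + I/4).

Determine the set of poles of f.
{-1/2 - 3*I, I/3, 1/2 - 3*I/2}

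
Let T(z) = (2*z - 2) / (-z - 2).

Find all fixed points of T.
T(z) = z means 2*z - 2 = z*(-z - 2), i.e.
  -z^2 - 4*z + 2 = 0.
Discriminant: (-4)^2 - 4*(-1)*(2) = 24, so the roots are real.
  z = (4 ± sqrt(24))/(2*(-1))
Fixed points: {-sqrt(6) - 2, -2 + sqrt(6)}

Final answer: {-sqrt(6) - 2, -2 + sqrt(6)}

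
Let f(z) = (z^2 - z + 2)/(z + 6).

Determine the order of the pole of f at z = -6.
Factor the denominator:
  z + 6 = (z + 6)

The numerator P(z) = z^2 - z + 2 has P(-6) = 44 ≠ 0, so no factor of (z + 6) cancels.
Near z = -6 we can therefore write f(z) = g(z)/(z + 6) with g analytic at -6 and g(-6) ≠ 0 (g is just the numerator).

Hence z = -6 is a pole of order 1.

Final answer: 1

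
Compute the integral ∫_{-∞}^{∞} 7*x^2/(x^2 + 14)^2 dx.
Let f(z) = 7*z^2/(z^2 + 14)^2. The denominator has no real zeros and deg Q - deg P = 2 ≥ 2, so the integral of f over the upper semicircle |z| = R tends to 0 as R → ∞. Closing the contour in the upper half-plane,
  ∫_{-∞}^{∞} f(x) dx = 2πi · Σ Res(f, z_k)  over the poles with Im z_k > 0.

Zeros of the denominator: z^2 + 14 = 0 gives z = ±sqrt(14)*I.
Upper half-plane: z = sqrt(14)*I (a pole of order 2).

Write f(z) = g(z)/(z - sqrt(14)*I)^2 with g(z) = 7*z^2/(z + sqrt(14)*I)^2. For a double pole, Res(f, z₀) = g'(z₀):
  g'(z) = 14*sqrt(14)*I*z/(z + sqrt(14)*I)^3
  Res(f, sqrt(14)*I) = g'(sqrt(14)*I) = -sqrt(14)*I/8

∫_{-∞}^{∞} f(x) dx = 2πi · (-sqrt(14)*I/8) = sqrt(14)*pi/4

Final answer: sqrt(14)*pi/4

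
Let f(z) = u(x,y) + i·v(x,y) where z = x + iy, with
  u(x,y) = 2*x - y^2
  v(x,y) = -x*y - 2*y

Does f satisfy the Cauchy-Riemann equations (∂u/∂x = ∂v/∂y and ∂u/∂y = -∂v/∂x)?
∂u/∂x = 2
∂v/∂y = -x - 2
∂u/∂y = -2*y
∂v/∂x = -y
∂u/∂x ≠ ∂v/∂y and ∂u/∂y ≠ -∂v/∂x; the Cauchy-Riemann equations are not satisfied, so f is not analytic.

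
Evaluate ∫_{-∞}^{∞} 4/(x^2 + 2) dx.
Let f(z) = 4/(z^2 + 2). The denominator has no real zeros and deg Q - deg P = 2 ≥ 2, so the integral of f over the upper semicircle |z| = R tends to 0 as R → ∞. Closing the contour in the upper half-plane,
  ∫_{-∞}^{∞} f(x) dx = 2πi · Σ Res(f, z_k)  over the poles with Im z_k > 0.

Zeros of the denominator: z^2 + 2 = 0 gives z = ±sqrt(2)*I.
Upper half-plane: z = sqrt(2)*I (simple).

Each pole is a simple zero of Q(z) = z^2 + 2, so Res(f, z₀) = P(z₀)/Q'(z₀) with P(z) = 4, Q'(z) = 2*z:
  Res(f, sqrt(2)*I) = (4)/(2*sqrt(2)*I) = -sqrt(2)*I

∫_{-∞}^{∞} f(x) dx = 2πi · (-sqrt(2)*I) = 2*sqrt(2)*pi

Final answer: 2*sqrt(2)*pi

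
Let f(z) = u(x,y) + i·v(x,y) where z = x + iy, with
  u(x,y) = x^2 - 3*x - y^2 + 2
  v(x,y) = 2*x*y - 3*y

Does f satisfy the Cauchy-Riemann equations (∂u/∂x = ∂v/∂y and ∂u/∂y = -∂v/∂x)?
∂u/∂x = 2*x - 3
∂v/∂y = 2*x - 3
∂u/∂y = -2*y
∂v/∂x = 2*y
∂u/∂x = ∂v/∂y and ∂u/∂y = -∂v/∂x hold identically; f is analytic.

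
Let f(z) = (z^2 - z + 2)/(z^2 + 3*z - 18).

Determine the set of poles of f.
The singularities of f are the zeros of the denominator. Factoring,
  z^2 + 3*z - 18 = (z + 6)*(z - 3)
so the candidates are z = -6, z = 3.

Check the numerator P(z) = z^2 - z + 2 at each one:
  P(-6) = 44 ≠ 0, so z = -6 is a (simple) pole.
  P(3) = 8 ≠ 0, so z = 3 is a (simple) pole.

Poles of f: {-6, 3}

Final answer: {-6, 3}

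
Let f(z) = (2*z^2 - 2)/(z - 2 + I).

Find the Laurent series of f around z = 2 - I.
Put w = z - (2 - I), i.e. z = w + 2 - I. The denominator is w, so it suffices to rewrite the numerator in powers of w.

P(z) = 2*z^2 - 2
P(w + 2 - I) = 4 - 8*I + (8 - 4*I)*w + 2*w^2

Dividing each term by w:
  f = (4 - 8*I)/w + 8 - 4*I + 2*w

Substituting back w = z - 2 + I:
  f(z) = (4 - 8*I)/(z - 2 + I) + 8 - 4*I + 2*(z - 2 + I)

The series is finite because the numerator is a polynomial; the negative powers form the principal part, and the coefficient of 1/(z - 2 + I) gives Res(f, 2 - I) = 4 - 8*I.

Final answer: (4 - 8*I)/(z - 2 + I) + 8 - 4*I + 2*(z - 2 + I)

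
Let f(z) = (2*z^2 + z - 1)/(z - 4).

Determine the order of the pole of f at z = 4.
1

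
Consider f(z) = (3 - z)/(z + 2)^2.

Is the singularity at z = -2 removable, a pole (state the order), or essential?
Write f(z) = g(z)/(z + 2)^2 with g(z) = 3 - z.
g is entire and g(-2) = 5 ≠ 0, so no factor of (z + 2) cancels: the Laurent expansion of f about z = -2 starts at the power -2, i.e. lim_{z→z₀} (z - z₀)^2 f(z) = 5 is finite and nonzero.
So z = -2 is a pole of order 2.

Final answer: pole of order 2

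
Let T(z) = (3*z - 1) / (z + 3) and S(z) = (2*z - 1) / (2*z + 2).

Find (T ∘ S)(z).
(T ∘ S)(z) = T(S(z)) = ((3)*S(z) + (-1))/((1)*S(z) + (3)). Multiply numerator and denominator by 2*z + 2:
  numerator:   (3)*(2*z - 1) + (-1)*(2*z + 2) = 4*z - 5
  denominator: (1)*(2*z - 1) + (3)*(2*z + 2) = 8*z + 5
(T ∘ S)(z) = (4*z - 5)/(8*z + 5)

Final answer: (4*z - 5)/(8*z + 5)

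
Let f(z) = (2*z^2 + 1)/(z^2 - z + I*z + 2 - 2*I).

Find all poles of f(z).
{-2*I, 1 + I}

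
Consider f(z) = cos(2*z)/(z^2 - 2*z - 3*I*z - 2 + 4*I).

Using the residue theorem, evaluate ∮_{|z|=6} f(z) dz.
By the residue theorem, ∮_C f(z) dz = 2πi · (sum of the residues of f at the poles inside |z| = 6).

The denominator factors as (z - 2 - I)*(z - 2*I), so the singularities of f are simple poles at z = 2 + I, z = 2*I.
  |2 + I|² = 5 < 36 = 6², so this pole is inside the contour.
  |2*I|² = 4 < 36 = 6², so this pole is inside the contour.

With P(z) = cos(2*z) and Q(z) = z^2 - 2*z - 3*I*z - 2 + 4*I, each pole is simple, so Res(f, z₀) = P(z₀)/Q'(z₀) with Q'(z) = 2*z - 2 - 3*I.
  Res(f, 2 + I) = P(2 + I)/Q'(2 + I) = (cos(4 + 2*I))/(2 - I) = (2/5 + I/5)*cos(4 + 2*I)
  Res(f, 2*I) = P(2*I)/Q'(2*I) = (cosh(4))/(-2 + I) = (-2/5 - I/5)*cosh(4)

Sum of residues inside C: (-2/5 - I/5)*cosh(4) + (2/5 + I/5)*cos(4 + 2*I)
∮_C f(z) dz = 2πi · ((-2/5 - I/5)*cosh(4) + (2/5 + I/5)*cos(4 + 2*I)) = pi*(2/5 - 4*I/5)*cosh(4) + pi*(-2/5 + 4*I/5)*cos(4 + 2*I)

Final answer: pi*(2/5 - 4*I/5)*cosh(4) + pi*(-2/5 + 4*I/5)*cos(4 + 2*I)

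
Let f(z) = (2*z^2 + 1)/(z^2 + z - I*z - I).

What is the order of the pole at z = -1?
Factor the denominator:
  z^2 + z - I*z - I = (z + 1)*(z - I)

The numerator P(z) = 2*z^2 + 1 has P(-1) = 3 ≠ 0, so no factor of (z + 1) cancels.
Near z = -1 we can therefore write f(z) = g(z)/(z + 1) with g analytic at -1 and g(-1) ≠ 0 (g is the numerator divided by the remaining denominator factors).

Hence z = -1 is a pole of order 1.

Final answer: 1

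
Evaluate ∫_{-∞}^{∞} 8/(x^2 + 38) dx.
Let f(z) = 8/(z^2 + 38). The denominator has no real zeros and deg Q - deg P = 2 ≥ 2, so the integral of f over the upper semicircle |z| = R tends to 0 as R → ∞. Closing the contour in the upper half-plane,
  ∫_{-∞}^{∞} f(x) dx = 2πi · Σ Res(f, z_k)  over the poles with Im z_k > 0.

Zeros of the denominator: z^2 + 38 = 0 gives z = ±sqrt(38)*I.
Upper half-plane: z = sqrt(38)*I (simple).

Each pole is a simple zero of Q(z) = z^2 + 38, so Res(f, z₀) = P(z₀)/Q'(z₀) with P(z) = 8, Q'(z) = 2*z:
  Res(f, sqrt(38)*I) = (8)/(2*sqrt(38)*I) = -2*sqrt(38)*I/19

∫_{-∞}^{∞} f(x) dx = 2πi · (-2*sqrt(38)*I/19) = 4*sqrt(38)*pi/19

Final answer: 4*sqrt(38)*pi/19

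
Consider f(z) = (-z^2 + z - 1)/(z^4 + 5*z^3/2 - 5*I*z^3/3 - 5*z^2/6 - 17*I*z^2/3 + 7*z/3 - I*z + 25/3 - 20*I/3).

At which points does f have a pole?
The singularities of f are the zeros of the denominator. Factoring,
  z^4 + 5*z^3/2 - 5*I*z^3/3 - 5*z^2/6 - 17*I*z^2/3 + 7*z/3 - I*z + 25/3 - 20*I/3 = (z - 1 - 2*I)*(z + 3 + I/3)*(z - 1/2 + I)*(z + 1 - I)
so the candidates are z = 1 + 2*I, z = -3 - I/3, z = 1/2 - I, z = -1 + I.

Check the numerator P(z) = -z^2 + z - 1 at each one:
  P(1 + 2*I) = 3 - 2*I ≠ 0, so z = 1 + 2*I is a (simple) pole.
  P(-3 - I/3) = -116/9 - 7*I/3 ≠ 0, so z = -3 - I/3 is a (simple) pole.
  P(1/2 - I) = 1/4 ≠ 0, so z = 1/2 - I is a (simple) pole.
  P(-1 + I) = -2 + 3*I ≠ 0, so z = -1 + I is a (simple) pole.

Poles of f: {-3 - I/3, -1 + I, 1/2 - I, 1 + 2*I}

Final answer: {-3 - I/3, -1 + I, 1/2 - I, 1 + 2*I}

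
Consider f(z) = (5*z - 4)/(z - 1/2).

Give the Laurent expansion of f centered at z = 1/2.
Put w = z - (1/2), i.e. z = w + 1/2. The denominator is w, so it suffices to rewrite the numerator in powers of w.

P(z) = 5*z - 4
P(w + 1/2) = -3/2 + 5*w

Dividing each term by w:
  f = -3/(2*w) + 5

Substituting back w = z - 1/2:
  f(z) = -3/(2*(z - 1/2)) + 5

The series is finite because the numerator is a polynomial; the negative powers form the principal part, and the coefficient of 1/(z - 1/2) gives Res(f, 1/2) = -3/2.

Final answer: -3/(2*(z - 1/2)) + 5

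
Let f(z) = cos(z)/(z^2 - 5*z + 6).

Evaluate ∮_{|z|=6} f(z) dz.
By the residue theorem, ∮_C f(z) dz = 2πi · (sum of the residues of f at the poles inside |z| = 6).

The denominator factors as (z - 3)*(z - 2), so the singularities of f are simple poles at z = 3, z = 2.
  |3|² = 9 < 36 = 6², so this pole is inside the contour.
  |2|² = 4 < 36 = 6², so this pole is inside the contour.

With P(z) = cos(z) and Q(z) = z^2 - 5*z + 6, each pole is simple, so Res(f, z₀) = P(z₀)/Q'(z₀) with Q'(z) = 2*z - 5.
  Res(f, 3) = P(3)/Q'(3) = (cos(3))/(1) = cos(3)
  Res(f, 2) = P(2)/Q'(2) = (cos(2))/(-1) = -cos(2)

Sum of residues inside C: cos(3) - cos(2)
∮_C f(z) dz = 2πi · (cos(3) - cos(2)) = 2*I*pi*cos(3) - 2*I*pi*cos(2)

Final answer: 2*I*pi*cos(3) - 2*I*pi*cos(2)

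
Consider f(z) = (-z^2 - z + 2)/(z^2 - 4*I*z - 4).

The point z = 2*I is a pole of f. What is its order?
2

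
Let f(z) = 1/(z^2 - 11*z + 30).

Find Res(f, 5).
Write f(z) = P(z)/Q(z) with P(z) = 1 and Q(z) = z^2 - 11*z + 30.
The denominator factors as Q(z) = (z - 5)*(z - 6), so z = 5 is a simple zero of Q and P is analytic there; z = 5 is therefore a simple pole and
  Res(f, z₀) = P(z₀)/Q'(z₀).

Q'(z) = 2*z - 11, so Q'(5) = -1.
P(5) = 1.

Res(f, 5) = (1)/(-1) = -1

Final answer: -1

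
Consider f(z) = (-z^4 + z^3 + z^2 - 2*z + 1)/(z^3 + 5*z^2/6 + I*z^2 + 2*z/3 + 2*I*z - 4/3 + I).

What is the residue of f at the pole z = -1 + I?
Write f(z) = P(z)/Q(z) with P(z) = -z^4 + z^3 + z^2 - 2*z + 1 and Q(z) = z^3 + 5*z^2/6 + I*z^2 + 2*z/3 + 2*I*z - 4/3 + I.
The denominator factors as Q(z) = (z + 1/3 + I)*(z - 1/2 + I)*(z + 1 - I), so z = -1 + I is a simple zero of Q and P is analytic there; z = -1 + I is therefore a simple pole and
  Res(f, z₀) = P(z₀)/Q'(z₀).

Q'(z) = 3*z^2 + 5*z/3 + 2*I*z + 2/3 + 2*I, so Q'(-1 + I) = -3 - 13*I/3.
P(-1 + I) = 9 - 2*I.

Res(f, -1 + I) = (9 - 2*I)/(-3 - 13*I/3) = -33/50 + 81*I/50

Final answer: -33/50 + 81*I/50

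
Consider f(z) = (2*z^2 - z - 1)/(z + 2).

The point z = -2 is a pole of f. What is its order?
1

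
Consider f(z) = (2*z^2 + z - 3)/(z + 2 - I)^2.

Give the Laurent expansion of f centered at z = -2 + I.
(1 - 7*I)/(z + 2 - I)^2 + (-7 + 4*I)/(z + 2 - I) + 2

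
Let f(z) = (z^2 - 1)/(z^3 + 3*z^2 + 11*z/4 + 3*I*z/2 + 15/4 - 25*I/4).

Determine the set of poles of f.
{-3 + I, -1/2 - 2*I, 1/2 + I}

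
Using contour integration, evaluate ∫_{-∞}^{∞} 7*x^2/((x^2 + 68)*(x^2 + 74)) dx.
Let f(z) = 7*z^2/((z^2 + 68)*(z^2 + 74)). The denominator has no real zeros and deg Q - deg P = 2 ≥ 2, so the integral of f over the upper semicircle |z| = R tends to 0 as R → ∞. Closing the contour in the upper half-plane,
  ∫_{-∞}^{∞} f(x) dx = 2πi · Σ Res(f, z_k)  over the poles with Im z_k > 0.

Zeros of the denominator: z^2 + 68 = 0 gives z = ±2*sqrt(17)*I; z^2 + 74 = 0 gives z = ±sqrt(74)*I.
Upper half-plane: z = 2*sqrt(17)*I, z = sqrt(74)*I (simple).

Each pole is a simple zero of Q(z) = z^4 + 142*z^2 + 5032, so Res(f, z₀) = P(z₀)/Q'(z₀) with P(z) = 7*z^2, Q'(z) = 4*z^3 + 284*z:
  Res(f, 2*sqrt(17)*I) = (-476)/(24*sqrt(17)*I) = 7*sqrt(17)*I/6
  Res(f, sqrt(74)*I) = (-518)/(-12*sqrt(74)*I) = -7*sqrt(74)*I/12

Sum of residues: 7*I*(-sqrt(74) + 2*sqrt(17))/12
∫_{-∞}^{∞} f(x) dx = 2πi · (7*I*(-sqrt(74) + 2*sqrt(17))/12) = 7*pi*(-2*sqrt(17) + sqrt(74))/6

Final answer: 7*pi*(-2*sqrt(17) + sqrt(74))/6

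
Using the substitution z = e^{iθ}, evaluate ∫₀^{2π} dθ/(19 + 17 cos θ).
Let J = ∫₀^{2π} dθ/(19 + 17 cos θ).
Put z = e^{iθ}: then cos θ = (z + 1/z)/2, dθ = dz/(iz), and z runs once counterclockwise around |z| = 1:
  J = ∮_{|z|=1} 1/(19 + 17*(z + 1/z)/2) · dz/(iz) = (2/i) ∮_{|z|=1} dz/(17*z^2 + 38*z + 17).
The roots of 17*z^2 + 38*z + 17 are z = (-19 ± sqrt(19^2 - 17^2))/17, with sqrt(72) = 6*sqrt(2); their product is 1, so only z₊ = -19/17 + 6*sqrt(2)/17 lies inside the unit circle (z₋ = -19/17 - 6*sqrt(2)/17 lies outside).
z₊ is a simple zero of q(z) = 17*z^2 + 38*z + 17, so Res(1/q, z₊) = 1/q'(z₊) with q'(z) = 34*z + 38; and q'(z₊) = 17*(z₊ - z₋) = 12*sqrt(2).
Therefore J = (2/i) · 2πi · 1/(12*sqrt(2)) = 2*pi/(6*sqrt(2)) = sqrt(2)*pi/6

Final answer: sqrt(2)*pi/6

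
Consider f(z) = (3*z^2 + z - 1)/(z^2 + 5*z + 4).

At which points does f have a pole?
{-4, -1}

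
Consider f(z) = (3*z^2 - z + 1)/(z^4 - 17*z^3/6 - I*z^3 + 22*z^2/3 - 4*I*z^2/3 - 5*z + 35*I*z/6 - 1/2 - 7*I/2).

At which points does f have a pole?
{-I, 1/3 - I, 1, 3/2 + 3*I}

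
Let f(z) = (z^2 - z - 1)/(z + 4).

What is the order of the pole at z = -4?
Factor the denominator:
  z + 4 = (z + 4)

The numerator P(z) = z^2 - z - 1 has P(-4) = 19 ≠ 0, so no factor of (z + 4) cancels.
Near z = -4 we can therefore write f(z) = g(z)/(z + 4) with g analytic at -4 and g(-4) ≠ 0 (g is just the numerator).

Hence z = -4 is a pole of order 1.

Final answer: 1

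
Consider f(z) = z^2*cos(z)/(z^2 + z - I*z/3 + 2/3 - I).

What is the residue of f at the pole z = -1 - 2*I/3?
Write f(z) = P(z)/Q(z) with P(z) = z^2*cos(z) and Q(z) = z^2 + z - I*z/3 + 2/3 - I.
The denominator factors as Q(z) = (z - I)*(z + 1 + 2*I/3), so z = -1 - 2*I/3 is a simple zero of Q and P is analytic there; z = -1 - 2*I/3 is therefore a simple pole and
  Res(f, z₀) = P(z₀)/Q'(z₀).

Q'(z) = 2*z + 1 - I/3, so Q'(-1 - 2*I/3) = -1 - 5*I/3.
P(-1 - 2*I/3) = (5/9 + 4*I/3)*cos(1 + 2*I/3).

Res(f, -1 - 2*I/3) = ((5/9 + 4*I/3)*cos(1 + 2*I/3))/(-1 - 5*I/3) = (-25/34 - 11*I/102)*cos(1 + 2*I/3)

Final answer: (-25/34 - 11*I/102)*cos(1 + 2*I/3)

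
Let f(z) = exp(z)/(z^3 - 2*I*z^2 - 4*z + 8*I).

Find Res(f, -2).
Write f(z) = P(z)/Q(z) with P(z) = exp(z) and Q(z) = z^3 - 2*I*z^2 - 4*z + 8*I.
The denominator factors as Q(z) = (z + 2)*(z - 2)*(z - 2*I), so z = -2 is a simple zero of Q and P is analytic there; z = -2 is therefore a simple pole and
  Res(f, z₀) = P(z₀)/Q'(z₀).

Q'(z) = 3*z^2 - 4*I*z - 4, so Q'(-2) = 8 + 8*I.
P(-2) = exp(-2).

Res(f, -2) = (exp(-2))/(8 + 8*I) = (1/16 - I/16)*exp(-2)

Final answer: (1/16 - I/16)*exp(-2)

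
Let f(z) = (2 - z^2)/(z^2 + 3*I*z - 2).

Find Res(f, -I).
Write f(z) = P(z)/Q(z) with P(z) = 2 - z^2 and Q(z) = z^2 + 3*I*z - 2.
The denominator factors as Q(z) = (z + 2*I)*(z + I), so z = -I is a simple zero of Q and P is analytic there; z = -I is therefore a simple pole and
  Res(f, z₀) = P(z₀)/Q'(z₀).

Q'(z) = 2*z + 3*I, so Q'(-I) = I.
P(-I) = 3.

Res(f, -I) = (3)/(I) = -3*I

Final answer: -3*I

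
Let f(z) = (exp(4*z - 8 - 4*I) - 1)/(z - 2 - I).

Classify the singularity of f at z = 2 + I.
removable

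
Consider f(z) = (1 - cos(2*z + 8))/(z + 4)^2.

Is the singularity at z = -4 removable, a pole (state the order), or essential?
Let u = z + 4. The argument of cos is 2*z + 8 = 2u, so
  f = (1 - cos(2u))/u^2 = ((2u)^2/2 - (2u)^4/24 + ...)/u^2 = 2 - (2/3)*u^2 + ...
The Laurent expansion about u = 0 has no negative powers; equivalently lim_{z→-4} f(z) = 2 exists and is finite.
So the singularity is removable.

Final answer: removable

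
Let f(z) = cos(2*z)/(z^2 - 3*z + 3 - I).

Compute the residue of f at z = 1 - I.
Write f(z) = P(z)/Q(z) with P(z) = cos(2*z) and Q(z) = z^2 - 3*z + 3 - I.
The denominator factors as Q(z) = (z - 1 + I)*(z - 2 - I), so z = 1 - I is a simple zero of Q and P is analytic there; z = 1 - I is therefore a simple pole and
  Res(f, z₀) = P(z₀)/Q'(z₀).

Q'(z) = 2*z - 3, so Q'(1 - I) = -1 - 2*I.
P(1 - I) = cos(2 - 2*I).

Res(f, 1 - I) = (cos(2 - 2*I))/(-1 - 2*I) = (-1/5 + 2*I/5)*cos(2 - 2*I)

Final answer: (-1/5 + 2*I/5)*cos(2 - 2*I)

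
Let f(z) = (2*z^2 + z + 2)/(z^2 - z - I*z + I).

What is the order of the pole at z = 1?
Factor the denominator:
  z^2 - z - I*z + I = (z - 1)*(z - I)

The numerator P(z) = 2*z^2 + z + 2 has P(1) = 5 ≠ 0, so no factor of (z - 1) cancels.
Near z = 1 we can therefore write f(z) = g(z)/(z - 1) with g analytic at 1 and g(1) ≠ 0 (g is the numerator divided by the remaining denominator factors).

Hence z = 1 is a pole of order 1.

Final answer: 1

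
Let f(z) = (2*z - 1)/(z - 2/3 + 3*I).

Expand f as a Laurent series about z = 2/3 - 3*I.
Put w = z - (2/3 - 3*I), i.e. z = w + 2/3 - 3*I. The denominator is w, so it suffices to rewrite the numerator in powers of w.

P(z) = 2*z - 1
P(w + 2/3 - 3*I) = 1/3 - 6*I + 2*w

Dividing each term by w:
  f = (1/3 - 6*I)/w + 2

Substituting back w = z - 2/3 + 3*I:
  f(z) = (1/3 - 6*I)/(z - 2/3 + 3*I) + 2

The series is finite because the numerator is a polynomial; the negative powers form the principal part, and the coefficient of 1/(z - 2/3 + 3*I) gives Res(f, 2/3 - 3*I) = 1/3 - 6*I.

Final answer: (1/3 - 6*I)/(z - 2/3 + 3*I) + 2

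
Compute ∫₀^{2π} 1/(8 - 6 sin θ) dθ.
Call the integral J. The integrand is 2π-periodic and we integrate over a full period, so shifting θ does not change the value (θ → θ + π/2 turns sin θ into cos θ; θ → θ + π flips the sign of the trig term). Hence
  J = ∫₀^{2π} dθ/(8 + 6 cos θ).
Put z = e^{iθ}: then cos θ = (z + 1/z)/2, dθ = dz/(iz), and z runs once counterclockwise around |z| = 1:
  J = ∮_{|z|=1} 1/(8 + 6*(z + 1/z)/2) · dz/(iz) = (2/i) ∮_{|z|=1} dz/(6*z^2 + 16*z + 6).
The roots of 6*z^2 + 16*z + 6 are z = (-8 ± sqrt(8^2 - 6^2))/6, with sqrt(28) = 2*sqrt(7); their product is 1, so only z₊ = -4/3 + sqrt(7)/3 lies inside the unit circle (z₋ = -4/3 - sqrt(7)/3 lies outside).
z₊ is a simple zero of q(z) = 6*z^2 + 16*z + 6, so Res(1/q, z₊) = 1/q'(z₊) with q'(z) = 12*z + 16; and q'(z₊) = 6*(z₊ - z₋) = 4*sqrt(7).
Therefore J = (2/i) · 2πi · 1/(4*sqrt(7)) = 2*pi/(2*sqrt(7)) = sqrt(7)*pi/7

Final answer: sqrt(7)*pi/7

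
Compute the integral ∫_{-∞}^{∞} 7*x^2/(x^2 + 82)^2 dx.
Let f(z) = 7*z^2/(z^2 + 82)^2. The denominator has no real zeros and deg Q - deg P = 2 ≥ 2, so the integral of f over the upper semicircle |z| = R tends to 0 as R → ∞. Closing the contour in the upper half-plane,
  ∫_{-∞}^{∞} f(x) dx = 2πi · Σ Res(f, z_k)  over the poles with Im z_k > 0.

Zeros of the denominator: z^2 + 82 = 0 gives z = ±sqrt(82)*I.
Upper half-plane: z = sqrt(82)*I (a pole of order 2).

Write f(z) = g(z)/(z - sqrt(82)*I)^2 with g(z) = 7*z^2/(z + sqrt(82)*I)^2. For a double pole, Res(f, z₀) = g'(z₀):
  g'(z) = 14*sqrt(82)*I*z/(z + sqrt(82)*I)^3
  Res(f, sqrt(82)*I) = g'(sqrt(82)*I) = -7*sqrt(82)*I/328

∫_{-∞}^{∞} f(x) dx = 2πi · (-7*sqrt(82)*I/328) = 7*sqrt(82)*pi/164

Final answer: 7*sqrt(82)*pi/164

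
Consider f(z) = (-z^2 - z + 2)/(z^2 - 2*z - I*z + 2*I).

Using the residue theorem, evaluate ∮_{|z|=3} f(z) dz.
By the residue theorem, ∮_C f(z) dz = 2πi · (sum of the residues of f at the poles inside |z| = 3).

The denominator factors as (z - I)*(z - 2), so the singularities of f are simple poles at z = I, z = 2.
  |I|² = 1 < 9 = 3², so this pole is inside the contour.
  |2|² = 4 < 9 = 3², so this pole is inside the contour.

With P(z) = -z^2 - z + 2 and Q(z) = z^2 - 2*z - I*z + 2*I, each pole is simple, so Res(f, z₀) = P(z₀)/Q'(z₀) with Q'(z) = 2*z - 2 - I.
  Res(f, I) = P(I)/Q'(I) = (3 - I)/(-2 + I) = -7/5 - I/5
  Res(f, 2) = P(2)/Q'(2) = (-4)/(2 - I) = -8/5 - 4*I/5

Sum of residues inside C: -3 - I
∮_C f(z) dz = 2πi · (-3 - I) = pi*(2 - 6*I)

Final answer: pi*(2 - 6*I)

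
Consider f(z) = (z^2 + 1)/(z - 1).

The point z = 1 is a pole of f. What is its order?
1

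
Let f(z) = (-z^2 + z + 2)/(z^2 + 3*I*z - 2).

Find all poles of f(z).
The singularities of f are the zeros of the denominator. Factoring,
  z^2 + 3*I*z - 2 = (z + I)*(z + 2*I)
so the candidates are z = -I, z = -2*I.

Check the numerator P(z) = -z^2 + z + 2 at each one:
  P(-I) = 3 - I ≠ 0, so z = -I is a (simple) pole.
  P(-2*I) = 6 - 2*I ≠ 0, so z = -2*I is a (simple) pole.

Poles of f: {-2*I, -I}

Final answer: {-2*I, -I}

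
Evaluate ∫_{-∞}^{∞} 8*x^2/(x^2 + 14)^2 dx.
Let f(z) = 8*z^2/(z^2 + 14)^2. The denominator has no real zeros and deg Q - deg P = 2 ≥ 2, so the integral of f over the upper semicircle |z| = R tends to 0 as R → ∞. Closing the contour in the upper half-plane,
  ∫_{-∞}^{∞} f(x) dx = 2πi · Σ Res(f, z_k)  over the poles with Im z_k > 0.

Zeros of the denominator: z^2 + 14 = 0 gives z = ±sqrt(14)*I.
Upper half-plane: z = sqrt(14)*I (a pole of order 2).

Write f(z) = g(z)/(z - sqrt(14)*I)^2 with g(z) = 8*z^2/(z + sqrt(14)*I)^2. For a double pole, Res(f, z₀) = g'(z₀):
  g'(z) = 16*sqrt(14)*I*z/(z + sqrt(14)*I)^3
  Res(f, sqrt(14)*I) = g'(sqrt(14)*I) = -sqrt(14)*I/7

∫_{-∞}^{∞} f(x) dx = 2πi · (-sqrt(14)*I/7) = 2*sqrt(14)*pi/7

Final answer: 2*sqrt(14)*pi/7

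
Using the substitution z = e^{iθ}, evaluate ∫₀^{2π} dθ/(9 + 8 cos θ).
Let J = ∫₀^{2π} dθ/(9 + 8 cos θ).
Put z = e^{iθ}: then cos θ = (z + 1/z)/2, dθ = dz/(iz), and z runs once counterclockwise around |z| = 1:
  J = ∮_{|z|=1} 1/(9 + 8*(z + 1/z)/2) · dz/(iz) = (2/i) ∮_{|z|=1} dz/(8*z^2 + 18*z + 8).
The roots of 8*z^2 + 18*z + 8 are z = (-9 ± sqrt(9^2 - 8^2))/8, with sqrt(17) = sqrt(17); their product is 1, so only z₊ = -9/8 + sqrt(17)/8 lies inside the unit circle (z₋ = -9/8 - sqrt(17)/8 lies outside).
z₊ is a simple zero of q(z) = 8*z^2 + 18*z + 8, so Res(1/q, z₊) = 1/q'(z₊) with q'(z) = 16*z + 18; and q'(z₊) = 8*(z₊ - z₋) = 2*sqrt(17).
Therefore J = (2/i) · 2πi · 1/(2*sqrt(17)) = 2*pi/(sqrt(17)) = 2*sqrt(17)*pi/17

Final answer: 2*sqrt(17)*pi/17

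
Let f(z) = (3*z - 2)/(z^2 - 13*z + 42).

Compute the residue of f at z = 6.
-16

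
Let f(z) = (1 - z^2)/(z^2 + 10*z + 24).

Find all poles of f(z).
{-6, -4}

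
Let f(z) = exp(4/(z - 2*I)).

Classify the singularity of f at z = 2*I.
Let u = z - 2*I. Then
  e^(4/u) = Σ_{k≥0} (4)^k/(k!·u^k) = 1 + 4/u + 8/u^2 + 32/(3*u^3) + ...
which has infinitely many negative powers of u, so exp(4/(z - 2*I)) has an essential singularity at z = 2*I.
So the singularity is essential.

Final answer: essential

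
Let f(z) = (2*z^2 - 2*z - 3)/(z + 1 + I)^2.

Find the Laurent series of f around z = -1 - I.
(-1 + 6*I)/(z + 1 + I)^2 + (-6 - 4*I)/(z + 1 + I) + 2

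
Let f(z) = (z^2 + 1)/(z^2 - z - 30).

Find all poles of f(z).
The singularities of f are the zeros of the denominator. Factoring,
  z^2 - z - 30 = (z + 5)*(z - 6)
so the candidates are z = -5, z = 6.

Check the numerator P(z) = z^2 + 1 at each one:
  P(-5) = 26 ≠ 0, so z = -5 is a (simple) pole.
  P(6) = 37 ≠ 0, so z = 6 is a (simple) pole.

Poles of f: {-5, 6}

Final answer: {-5, 6}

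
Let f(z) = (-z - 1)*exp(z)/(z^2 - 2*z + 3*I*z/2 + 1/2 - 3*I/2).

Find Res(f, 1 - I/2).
Write f(z) = P(z)/Q(z) with P(z) = (-z - 1)*exp(z) and Q(z) = z^2 - 2*z + 3*I*z/2 + 1/2 - 3*I/2.
The denominator factors as Q(z) = (z - 1 + I/2)*(z - 1 + I), so z = 1 - I/2 is a simple zero of Q and P is analytic there; z = 1 - I/2 is therefore a simple pole and
  Res(f, z₀) = P(z₀)/Q'(z₀).

Q'(z) = 2*z - 2 + 3*I/2, so Q'(1 - I/2) = I/2.
P(1 - I/2) = (-2 + I/2)*exp(1 - I/2).

Res(f, 1 - I/2) = ((-2 + I/2)*exp(1 - I/2))/(I/2) = (1 + 4*I)*exp(1 - I/2)

Final answer: (1 + 4*I)*exp(1 - I/2)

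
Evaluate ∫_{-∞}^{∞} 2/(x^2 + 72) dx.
sqrt(2)*pi/6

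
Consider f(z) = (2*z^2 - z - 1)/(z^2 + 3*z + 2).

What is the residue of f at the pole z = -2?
Write f(z) = P(z)/Q(z) with P(z) = 2*z^2 - z - 1 and Q(z) = z^2 + 3*z + 2.
The denominator factors as Q(z) = (z + 2)*(z + 1), so z = -2 is a simple zero of Q and P is analytic there; z = -2 is therefore a simple pole and
  Res(f, z₀) = P(z₀)/Q'(z₀).

Q'(z) = 2*z + 3, so Q'(-2) = -1.
P(-2) = 9.

Res(f, -2) = (9)/(-1) = -9

Final answer: -9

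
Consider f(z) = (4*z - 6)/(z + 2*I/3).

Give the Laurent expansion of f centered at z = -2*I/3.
Put w = z - (-2*I/3), i.e. z = w - 2*I/3. The denominator is w, so it suffices to rewrite the numerator in powers of w.

P(z) = 4*z - 6
P(w - 2*I/3) = -6 - 8*I/3 + 4*w

Dividing each term by w:
  f = (-6 - 8*I/3)/w + 4

Substituting back w = z + 2*I/3:
  f(z) = (-6 - 8*I/3)/(z + 2*I/3) + 4

The series is finite because the numerator is a polynomial; the negative powers form the principal part, and the coefficient of 1/(z + 2*I/3) gives Res(f, -2*I/3) = -6 - 8*I/3.

Final answer: (-6 - 8*I/3)/(z + 2*I/3) + 4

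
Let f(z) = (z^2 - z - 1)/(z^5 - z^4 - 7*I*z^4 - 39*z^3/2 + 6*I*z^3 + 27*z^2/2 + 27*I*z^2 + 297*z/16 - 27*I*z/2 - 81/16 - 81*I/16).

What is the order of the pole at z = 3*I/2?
Factor the denominator:
  z^5 - z^4 - 7*I*z^4 - 39*z^3/2 + 6*I*z^3 + 27*z^2/2 + 27*I*z^2 + 297*z/16 - 27*I*z/2 - 81/16 - 81*I/16 = (z - 3*I/2)^4*(z - 1 - I)

The numerator P(z) = z^2 - z - 1 has P(3*I/2) = -13/4 - 3*I/2 ≠ 0, so no factor of (z - 3*I/2) cancels.
Near z = 3*I/2 we can therefore write f(z) = g(z)/(z - 3*I/2)^4 with g analytic at 3*I/2 and g(3*I/2) ≠ 0 (g is the numerator divided by the remaining denominator factors).

Hence z = 3*I/2 is a pole of order 4.

Final answer: 4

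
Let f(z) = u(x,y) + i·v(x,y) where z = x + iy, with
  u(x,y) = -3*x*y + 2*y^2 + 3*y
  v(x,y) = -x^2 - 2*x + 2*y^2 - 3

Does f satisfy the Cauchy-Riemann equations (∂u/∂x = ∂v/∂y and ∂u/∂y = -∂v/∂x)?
∂u/∂x = -3*y
∂v/∂y = 4*y
∂u/∂y = -3*x + 4*y + 3
∂v/∂x = -2*x - 2
∂u/∂x ≠ ∂v/∂y and ∂u/∂y ≠ -∂v/∂x; the Cauchy-Riemann equations are not satisfied, so f is not analytic.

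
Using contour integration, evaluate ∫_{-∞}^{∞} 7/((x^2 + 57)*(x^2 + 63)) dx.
pi*(-19*sqrt(7) + 7*sqrt(57))/342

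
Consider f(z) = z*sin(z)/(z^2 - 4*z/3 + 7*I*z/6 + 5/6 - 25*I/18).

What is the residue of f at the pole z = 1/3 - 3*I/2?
(91/137 + 58*I/137)*sin(1/3 - 3*I/2)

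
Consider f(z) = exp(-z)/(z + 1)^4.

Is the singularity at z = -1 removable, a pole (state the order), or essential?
Write f(z) = g(z)/(z + 1)^4 with g(z) = exp(-z).
g is entire and g(-1) = exp(1) ≠ 0, so no factor of (z + 1) cancels: the Laurent expansion of f about z = -1 starts at the power -4, i.e. lim_{z→z₀} (z - z₀)^4 f(z) = exp(1) is finite and nonzero.
So z = -1 is a pole of order 4.

Final answer: pole of order 4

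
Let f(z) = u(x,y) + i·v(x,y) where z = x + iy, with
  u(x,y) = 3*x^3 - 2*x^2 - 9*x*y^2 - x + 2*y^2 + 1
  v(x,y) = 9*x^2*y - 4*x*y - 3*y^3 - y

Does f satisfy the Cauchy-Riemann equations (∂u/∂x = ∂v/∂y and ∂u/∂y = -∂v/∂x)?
∂u/∂x = 9*x^2 - 4*x - 9*y^2 - 1
∂v/∂y = 9*x^2 - 4*x - 9*y^2 - 1
∂u/∂y = -18*x*y + 4*y
∂v/∂x = 18*x*y - 4*y
∂u/∂x = ∂v/∂y and ∂u/∂y = -∂v/∂x hold identically; f is analytic.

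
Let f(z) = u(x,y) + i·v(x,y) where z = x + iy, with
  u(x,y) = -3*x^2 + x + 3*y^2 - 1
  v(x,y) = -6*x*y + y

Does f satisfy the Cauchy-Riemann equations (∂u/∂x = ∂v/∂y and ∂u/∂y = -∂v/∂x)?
∂u/∂x = 1 - 6*x
∂v/∂y = 1 - 6*x
∂u/∂y = 6*y
∂v/∂x = -6*y
∂u/∂x = ∂v/∂y and ∂u/∂y = -∂v/∂x hold identically; f is analytic.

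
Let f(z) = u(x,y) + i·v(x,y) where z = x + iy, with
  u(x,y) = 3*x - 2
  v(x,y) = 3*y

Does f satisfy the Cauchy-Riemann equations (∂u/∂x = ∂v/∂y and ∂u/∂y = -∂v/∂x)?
∂u/∂x = 3
∂v/∂y = 3
∂u/∂y = 0
∂v/∂x = 0
∂u/∂x = ∂v/∂y and ∂u/∂y = -∂v/∂x hold identically; f is analytic.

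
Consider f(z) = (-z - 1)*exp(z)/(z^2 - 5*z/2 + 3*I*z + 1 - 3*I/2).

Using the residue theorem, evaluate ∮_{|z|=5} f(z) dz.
By the residue theorem, ∮_C f(z) dz = 2πi · (sum of the residues of f at the poles inside |z| = 5).

The denominator factors as (z - 1/2)*(z - 2 + 3*I), so the singularities of f are simple poles at z = 1/2, z = 2 - 3*I.
  |1/2|² = 1/4 < 25 = 5², so this pole is inside the contour.
  |2 - 3*I|² = 13 < 25 = 5², so this pole is inside the contour.

With P(z) = (-z - 1)*exp(z) and Q(z) = z^2 - 5*z/2 + 3*I*z + 1 - 3*I/2, each pole is simple, so Res(f, z₀) = P(z₀)/Q'(z₀) with Q'(z) = 2*z - 5/2 + 3*I.
  Res(f, 1/2) = P(1/2)/Q'(1/2) = (-3*exp(1/2)/2)/(-3/2 + 3*I) = (1/5 + 2*I/5)*exp(1/2)
  Res(f, 2 - 3*I) = P(2 - 3*I)/Q'(2 - 3*I) = ((-3 + 3*I)*exp(2 - 3*I))/(3/2 - 3*I) = (-6/5 - 2*I/5)*exp(2 - 3*I)

Sum of residues inside C: (1/5 + 2*I/5)*exp(1/2) + (-6/5 - 2*I/5)*exp(2 - 3*I)
∮_C f(z) dz = 2πi · ((1/5 + 2*I/5)*exp(1/2) + (-6/5 - 2*I/5)*exp(2 - 3*I)) = pi*(-4/5 + 2*I/5)*exp(1/2) + pi*(4/5 - 12*I/5)*exp(2 - 3*I)

Final answer: pi*(-4/5 + 2*I/5)*exp(1/2) + pi*(4/5 - 12*I/5)*exp(2 - 3*I)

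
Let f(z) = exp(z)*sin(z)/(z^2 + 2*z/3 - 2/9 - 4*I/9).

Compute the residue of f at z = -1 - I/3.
Write f(z) = P(z)/Q(z) with P(z) = exp(z)*sin(z) and Q(z) = z^2 + 2*z/3 - 2/9 - 4*I/9.
The denominator factors as Q(z) = (z - 1/3 - I/3)*(z + 1 + I/3), so z = -1 - I/3 is a simple zero of Q and P is analytic there; z = -1 - I/3 is therefore a simple pole and
  Res(f, z₀) = P(z₀)/Q'(z₀).

Q'(z) = 2*z + 2/3, so Q'(-1 - I/3) = -4/3 - 2*I/3.
P(-1 - I/3) = -exp(-1 - I/3)*sin(1 + I/3).

Res(f, -1 - I/3) = (-exp(-1 - I/3)*sin(1 + I/3))/(-4/3 - 2*I/3) = (3/5 - 3*I/10)*exp(-1 - I/3)*sin(1 + I/3)

Final answer: (3/5 - 3*I/10)*exp(-1 - I/3)*sin(1 + I/3)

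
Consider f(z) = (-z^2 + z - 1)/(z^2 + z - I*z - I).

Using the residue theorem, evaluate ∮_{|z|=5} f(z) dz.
By the residue theorem, ∮_C f(z) dz = 2πi · (sum of the residues of f at the poles inside |z| = 5).

The denominator factors as (z + 1)*(z - I), so the singularities of f are simple poles at z = -1, z = I.
  |-1|² = 1 < 25 = 5², so this pole is inside the contour.
  |I|² = 1 < 25 = 5², so this pole is inside the contour.

With P(z) = -z^2 + z - 1 and Q(z) = z^2 + z - I*z - I, each pole is simple, so Res(f, z₀) = P(z₀)/Q'(z₀) with Q'(z) = 2*z + 1 - I.
  Res(f, -1) = P(-1)/Q'(-1) = (-3)/(-1 - I) = 3/2 - 3*I/2
  Res(f, I) = P(I)/Q'(I) = (I)/(1 + I) = 1/2 + I/2

Sum of residues inside C: 2 - I
∮_C f(z) dz = 2πi · (2 - I) = pi*(2 + 4*I)

Final answer: pi*(2 + 4*I)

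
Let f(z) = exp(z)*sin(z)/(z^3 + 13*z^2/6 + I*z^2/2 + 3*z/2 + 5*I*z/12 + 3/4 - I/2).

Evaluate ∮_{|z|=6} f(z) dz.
By the residue theorem, ∮_C f(z) dz = 2πi · (sum of the residues of f at the poles inside |z| = 6).

The denominator factors as (z + 2/3 + I)*(z + 3/2)*(z - I/2), so the singularities of f are simple poles at z = -2/3 - I, z = -3/2, z = I/2.
  |-2/3 - I|² = 13/9 < 36 = 6², so this pole is inside the contour.
  |-3/2|² = 9/4 < 36 = 6², so this pole is inside the contour.
  |I/2|² = 1/4 < 36 = 6², so this pole is inside the contour.

With P(z) = exp(z)*sin(z) and Q(z) = z^3 + 13*z^2/6 + I*z^2/2 + 3*z/2 + 5*I*z/12 + 3/4 - I/2, each pole is simple, so Res(f, z₀) = P(z₀)/Q'(z₀) with Q'(z) = 3*z^2 + 13*z/3 + I*z + 3/2 + 5*I/12.
  Res(f, -2/3 - I) = P(-2/3 - I)/Q'(-2/3 - I) = (-exp(-2/3 - I)*sin(2/3 + I))/(-37/18 - 7*I/12) = (2664/5917 - 756*I/5917)*exp(-2/3 - I)*sin(2/3 + I)
  Res(f, -3/2) = P(-3/2)/Q'(-3/2) = (-exp(-3/2)*sin(3/2))/(7/4 - 13*I/12) = (-126/305 - 78*I/305)*exp(-3/2)*sin(3/2)
  Res(f, I/2) = P(I/2)/Q'(I/2) = (I*exp(I/2)*sinh(1/2))/(1/4 + 31*I/12) = (186/485 + 18*I/485)*exp(I/2)*sinh(1/2)

Sum of residues inside C: (2664/5917 - 756*I/5917)*exp(-2/3 - I)*sin(2/3 + I) + (-126/305 - 78*I/305)*exp(-3/2)*sin(3/2) + (186/485 + 18*I/485)*exp(I/2)*sinh(1/2)
∮_C f(z) dz = 2πi · ((2664/5917 - 756*I/5917)*exp(-2/3 - I)*sin(2/3 + I) + (-126/305 - 78*I/305)*exp(-3/2)*sin(3/2) + (186/485 + 18*I/485)*exp(I/2)*sinh(1/2)) = pi*(156/305 - 252*I/305)*exp(-3/2)*sin(3/2) + pi*(-36/485 + 372*I/485)*exp(I/2)*sinh(1/2) + pi*(1512/5917 + 5328*I/5917)*exp(-2/3 - I)*sin(2/3 + I)

Final answer: pi*(156/305 - 252*I/305)*exp(-3/2)*sin(3/2) + pi*(-36/485 + 372*I/485)*exp(I/2)*sinh(1/2) + pi*(1512/5917 + 5328*I/5917)*exp(-2/3 - I)*sin(2/3 + I)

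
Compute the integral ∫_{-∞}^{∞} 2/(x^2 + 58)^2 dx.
Let f(z) = 2/(z^2 + 58)^2. The denominator has no real zeros and deg Q - deg P = 4 ≥ 2, so the integral of f over the upper semicircle |z| = R tends to 0 as R → ∞. Closing the contour in the upper half-plane,
  ∫_{-∞}^{∞} f(x) dx = 2πi · Σ Res(f, z_k)  over the poles with Im z_k > 0.

Zeros of the denominator: z^2 + 58 = 0 gives z = ±sqrt(58)*I.
Upper half-plane: z = sqrt(58)*I (a pole of order 2).

Write f(z) = g(z)/(z - sqrt(58)*I)^2 with g(z) = 2/(z + sqrt(58)*I)^2. For a double pole, Res(f, z₀) = g'(z₀):
  g'(z) = -4/(z + sqrt(58)*I)^3
  Res(f, sqrt(58)*I) = g'(sqrt(58)*I) = -sqrt(58)*I/6728

∫_{-∞}^{∞} f(x) dx = 2πi · (-sqrt(58)*I/6728) = sqrt(58)*pi/3364

Final answer: sqrt(58)*pi/3364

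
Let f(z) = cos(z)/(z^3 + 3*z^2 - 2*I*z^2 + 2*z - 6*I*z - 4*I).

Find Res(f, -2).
(1/4 - I/4)*cos(2)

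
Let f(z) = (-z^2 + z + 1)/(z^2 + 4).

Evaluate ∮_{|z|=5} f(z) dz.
By the residue theorem, ∮_C f(z) dz = 2πi · (sum of the residues of f at the poles inside |z| = 5).

The denominator factors as (z + 2*I)*(z - 2*I), so the singularities of f are simple poles at z = -2*I, z = 2*I.
  |-2*I|² = 4 < 25 = 5², so this pole is inside the contour.
  |2*I|² = 4 < 25 = 5², so this pole is inside the contour.

With P(z) = -z^2 + z + 1 and Q(z) = z^2 + 4, each pole is simple, so Res(f, z₀) = P(z₀)/Q'(z₀) with Q'(z) = 2*z.
  Res(f, -2*I) = P(-2*I)/Q'(-2*I) = (5 - 2*I)/(-4*I) = 1/2 + 5*I/4
  Res(f, 2*I) = P(2*I)/Q'(2*I) = (5 + 2*I)/(4*I) = 1/2 - 5*I/4

Sum of residues inside C: 1
∮_C f(z) dz = 2πi · (1) = 2*I*pi

Final answer: 2*I*pi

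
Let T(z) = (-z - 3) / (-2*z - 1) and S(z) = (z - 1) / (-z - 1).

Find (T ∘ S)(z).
(T ∘ S)(z) = T(S(z)) = ((-1)*S(z) + (-3))/((-2)*S(z) + (-1)). Multiply numerator and denominator by -z - 1:
  numerator:   (-1)*(z - 1) + (-3)*(-z - 1) = 2*z + 4
  denominator: (-2)*(z - 1) + (-1)*(-z - 1) = -z + 3
(T ∘ S)(z) = (2*z + 4)/(-z + 3) = (-2*z - 4)/(z - 3)

Final answer: (-2*z - 4)/(z - 3)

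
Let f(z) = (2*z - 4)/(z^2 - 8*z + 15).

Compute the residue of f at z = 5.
Write f(z) = P(z)/Q(z) with P(z) = 2*z - 4 and Q(z) = z^2 - 8*z + 15.
The denominator factors as Q(z) = (z - 3)*(z - 5), so z = 5 is a simple zero of Q and P is analytic there; z = 5 is therefore a simple pole and
  Res(f, z₀) = P(z₀)/Q'(z₀).

Q'(z) = 2*z - 8, so Q'(5) = 2.
P(5) = 6.

Res(f, 5) = (6)/(2) = 3

Final answer: 3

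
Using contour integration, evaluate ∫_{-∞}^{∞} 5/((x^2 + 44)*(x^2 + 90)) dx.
Let f(z) = 5/((z^2 + 44)*(z^2 + 90)). The denominator has no real zeros and deg Q - deg P = 4 ≥ 2, so the integral of f over the upper semicircle |z| = R tends to 0 as R → ∞. Closing the contour in the upper half-plane,
  ∫_{-∞}^{∞} f(x) dx = 2πi · Σ Res(f, z_k)  over the poles with Im z_k > 0.

Zeros of the denominator: z^2 + 44 = 0 gives z = ±2*sqrt(11)*I; z^2 + 90 = 0 gives z = ±3*sqrt(10)*I.
Upper half-plane: z = 3*sqrt(10)*I, z = 2*sqrt(11)*I (simple).

Each pole is a simple zero of Q(z) = z^4 + 134*z^2 + 3960, so Res(f, z₀) = P(z₀)/Q'(z₀) with P(z) = 5, Q'(z) = 4*z^3 + 268*z:
  Res(f, 3*sqrt(10)*I) = (5)/(-276*sqrt(10)*I) = sqrt(10)*I/552
  Res(f, 2*sqrt(11)*I) = (5)/(184*sqrt(11)*I) = -5*sqrt(11)*I/2024

Sum of residues: I*(-15*sqrt(11) + 11*sqrt(10))/6072
∫_{-∞}^{∞} f(x) dx = 2πi · (I*(-15*sqrt(11) + 11*sqrt(10))/6072) = pi*(-11*sqrt(10) + 15*sqrt(11))/3036

Final answer: pi*(-11*sqrt(10) + 15*sqrt(11))/3036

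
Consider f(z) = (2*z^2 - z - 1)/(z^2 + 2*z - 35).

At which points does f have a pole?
The singularities of f are the zeros of the denominator. Factoring,
  z^2 + 2*z - 35 = (z - 5)*(z + 7)
so the candidates are z = 5, z = -7.

Check the numerator P(z) = 2*z^2 - z - 1 at each one:
  P(5) = 44 ≠ 0, so z = 5 is a (simple) pole.
  P(-7) = 104 ≠ 0, so z = -7 is a (simple) pole.

Poles of f: {-7, 5}

Final answer: {-7, 5}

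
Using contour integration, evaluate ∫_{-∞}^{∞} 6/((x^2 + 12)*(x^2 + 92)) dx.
Let f(z) = 6/((z^2 + 12)*(z^2 + 92)). The denominator has no real zeros and deg Q - deg P = 4 ≥ 2, so the integral of f over the upper semicircle |z| = R tends to 0 as R → ∞. Closing the contour in the upper half-plane,
  ∫_{-∞}^{∞} f(x) dx = 2πi · Σ Res(f, z_k)  over the poles with Im z_k > 0.

Zeros of the denominator: z^2 + 12 = 0 gives z = ±2*sqrt(3)*I; z^2 + 92 = 0 gives z = ±2*sqrt(23)*I.
Upper half-plane: z = 2*sqrt(23)*I, z = 2*sqrt(3)*I (simple).

Each pole is a simple zero of Q(z) = z^4 + 104*z^2 + 1104, so Res(f, z₀) = P(z₀)/Q'(z₀) with P(z) = 6, Q'(z) = 4*z^3 + 208*z:
  Res(f, 2*sqrt(23)*I) = (6)/(-320*sqrt(23)*I) = 3*sqrt(23)*I/3680
  Res(f, 2*sqrt(3)*I) = (6)/(320*sqrt(3)*I) = -sqrt(3)*I/160

Sum of residues: I*(-23*sqrt(3) + 3*sqrt(23))/3680
∫_{-∞}^{∞} f(x) dx = 2πi · (I*(-23*sqrt(3) + 3*sqrt(23))/3680) = pi*(-3*sqrt(23) + 23*sqrt(3))/1840

Final answer: pi*(-3*sqrt(23) + 23*sqrt(3))/1840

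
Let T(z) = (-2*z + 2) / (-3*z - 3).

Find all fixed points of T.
T(z) = z means -2*z + 2 = z*(-3*z - 3), i.e.
  -3*z^2 - z - 2 = 0.
Discriminant: (-1)^2 - 4*(-3)*(-2) = -23, so the roots are complex conjugates.
  z = (1 ± I*sqrt(23))/(2*(-3))
Fixed points: {-1/6 - sqrt(23)*I/6, -1/6 + sqrt(23)*I/6}

Final answer: {-1/6 - sqrt(23)*I/6, -1/6 + sqrt(23)*I/6}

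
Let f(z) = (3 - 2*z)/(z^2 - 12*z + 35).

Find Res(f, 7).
Write f(z) = P(z)/Q(z) with P(z) = 3 - 2*z and Q(z) = z^2 - 12*z + 35.
The denominator factors as Q(z) = (z - 7)*(z - 5), so z = 7 is a simple zero of Q and P is analytic there; z = 7 is therefore a simple pole and
  Res(f, z₀) = P(z₀)/Q'(z₀).

Q'(z) = 2*z - 12, so Q'(7) = 2.
P(7) = -11.

Res(f, 7) = (-11)/(2) = -11/2

Final answer: -11/2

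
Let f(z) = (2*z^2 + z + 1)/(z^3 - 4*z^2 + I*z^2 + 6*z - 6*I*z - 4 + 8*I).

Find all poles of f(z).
The singularities of f are the zeros of the denominator. Factoring,
  z^3 - 4*z^2 + I*z^2 + 6*z - 6*I*z - 4 + 8*I = (z - 2 - I)*(z - 2)*(z + 2*I)
so the candidates are z = 2 + I, z = 2, z = -2*I.

Check the numerator P(z) = 2*z^2 + z + 1 at each one:
  P(2 + I) = 9 + 9*I ≠ 0, so z = 2 + I is a (simple) pole.
  P(2) = 11 ≠ 0, so z = 2 is a (simple) pole.
  P(-2*I) = -7 - 2*I ≠ 0, so z = -2*I is a (simple) pole.

Poles of f: {-2*I, 2, 2 + I}

Final answer: {-2*I, 2, 2 + I}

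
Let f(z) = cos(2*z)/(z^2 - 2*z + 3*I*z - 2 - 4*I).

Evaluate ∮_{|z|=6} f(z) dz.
By the residue theorem, ∮_C f(z) dz = 2πi · (sum of the residues of f at the poles inside |z| = 6).

The denominator factors as (z - 2 + I)*(z + 2*I), so the singularities of f are simple poles at z = 2 - I, z = -2*I.
  |2 - I|² = 5 < 36 = 6², so this pole is inside the contour.
  |-2*I|² = 4 < 36 = 6², so this pole is inside the contour.

With P(z) = cos(2*z) and Q(z) = z^2 - 2*z + 3*I*z - 2 - 4*I, each pole is simple, so Res(f, z₀) = P(z₀)/Q'(z₀) with Q'(z) = 2*z - 2 + 3*I.
  Res(f, 2 - I) = P(2 - I)/Q'(2 - I) = (cos(4 - 2*I))/(2 + I) = (2/5 - I/5)*cos(4 - 2*I)
  Res(f, -2*I) = P(-2*I)/Q'(-2*I) = (cosh(4))/(-2 - I) = (-2/5 + I/5)*cosh(4)

Sum of residues inside C: (2/5 - I/5)*cos(4 - 2*I) + (-2/5 + I/5)*cosh(4)
∮_C f(z) dz = 2πi · ((2/5 - I/5)*cos(4 - 2*I) + (-2/5 + I/5)*cosh(4)) = pi*(-2/5 - 4*I/5)*cosh(4) + pi*(2/5 + 4*I/5)*cos(4 - 2*I)

Final answer: pi*(-2/5 - 4*I/5)*cosh(4) + pi*(2/5 + 4*I/5)*cos(4 - 2*I)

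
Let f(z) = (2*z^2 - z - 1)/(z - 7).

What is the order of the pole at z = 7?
Factor the denominator:
  z - 7 = (z - 7)

The numerator P(z) = 2*z^2 - z - 1 has P(7) = 90 ≠ 0, so no factor of (z - 7) cancels.
Near z = 7 we can therefore write f(z) = g(z)/(z - 7) with g analytic at 7 and g(7) ≠ 0 (g is just the numerator).

Hence z = 7 is a pole of order 1.

Final answer: 1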